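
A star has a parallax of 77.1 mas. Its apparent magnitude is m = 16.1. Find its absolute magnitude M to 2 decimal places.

p = 77.1 mas = 0.0771″ → d = 1/p = 12.97 pc
5 log₁₀(d/10 pc) = 5 log₁₀(12.97) − 5 = 0.565
M = m − 5 log₁₀(d/10) = 16.1 − 0.565 = 15.535

M ≈ 15.54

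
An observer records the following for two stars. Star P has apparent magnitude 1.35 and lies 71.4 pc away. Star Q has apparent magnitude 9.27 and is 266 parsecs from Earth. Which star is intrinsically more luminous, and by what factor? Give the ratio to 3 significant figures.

Star P is more luminous, by a factor of 106.

Star P: M = m − 5 log₁₀ d + 5 = 1.35 − 5·1.8537 + 5 = -2.918
Star Q: M = m − 5 log₁₀ d + 5 = 9.27 − 5·2.4249 + 5 = 2.146
ΔM = M_P − M_Q = -2.918 − (2.146) = -5.064; smaller M is more luminous → Star P.
L ratio = 10^(0.4 |ΔM|) = 10^2.026 = 106.1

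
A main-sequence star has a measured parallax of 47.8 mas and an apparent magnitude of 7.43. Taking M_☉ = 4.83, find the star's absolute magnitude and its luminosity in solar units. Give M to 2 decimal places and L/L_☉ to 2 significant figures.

M ≈ 5.83; L/L_☉ ≈ 0.40

d = 1/p = 1000/47.8 mas = 20.92 pc
M = m − 5 log₁₀ d + 5 = 7.43 − 5·1.3206 + 5 = 5.827
M − M_☉ = 5.827 − 4.83 = 0.997
L/L_☉ = 10^(−0.4 × 0.997) = 0.3992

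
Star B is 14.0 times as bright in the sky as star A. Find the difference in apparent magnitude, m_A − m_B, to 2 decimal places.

m_A − m_B ≈ 2.87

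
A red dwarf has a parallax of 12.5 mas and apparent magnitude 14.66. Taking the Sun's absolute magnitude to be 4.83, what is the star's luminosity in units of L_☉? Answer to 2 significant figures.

L/L_☉ ≈ 7.5×10^-3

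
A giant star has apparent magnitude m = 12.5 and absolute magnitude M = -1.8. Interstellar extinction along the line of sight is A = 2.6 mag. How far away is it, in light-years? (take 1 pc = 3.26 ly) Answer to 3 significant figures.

d ≈ 7130 ly

m − M = 5 log₁₀(d/10 pc) + A  ⇒  12.5 − (-1.8) − 2.6 = 5 log₁₀(d/10)
11.700 = 5 log₁₀(d/10)
log₁₀ d = (m − M − A)/5 + 1 = 3.3400
d = 10^3.3400 = 2188 pc
= 7132 ly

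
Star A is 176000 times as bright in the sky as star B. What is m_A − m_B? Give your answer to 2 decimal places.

m_A − m_B ≈ -13.11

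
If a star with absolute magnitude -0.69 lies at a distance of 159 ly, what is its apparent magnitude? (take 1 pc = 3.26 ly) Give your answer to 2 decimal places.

m ≈ 2.75

d = 159 ly / 3.26 = 48.77 pc
m = M + 5 log₁₀ d − 5 = -0.69 + 5·1.6882 − 5 = 2.751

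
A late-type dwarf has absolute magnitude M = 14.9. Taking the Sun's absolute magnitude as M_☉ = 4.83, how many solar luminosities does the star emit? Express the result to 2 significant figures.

M − M_☉ = 14.9 − 4.83 = 10.070
L/L_☉ = 10^(−0.4 (M − M_☉)) = 10^-4.028 = 9.376×10^-5

L/L_☉ ≈ 9.4×10^-5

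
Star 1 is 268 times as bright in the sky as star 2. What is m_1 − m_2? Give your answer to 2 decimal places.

m_1 − m_2 ≈ -6.07

Pogson: Δm = −2.5 log₁₀(ratio) = −2.5 log₁₀(268) = −2.5 × 2.4281 = -6.070
Star 1 is brighter, so it has the smaller magnitude: the difference is negative.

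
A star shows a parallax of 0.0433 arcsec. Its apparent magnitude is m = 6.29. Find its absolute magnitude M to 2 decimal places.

d = 1/p = 1/0.0433″ = 23.09 pc
5 log₁₀(d/10 pc) = 5 log₁₀(23.09) − 5 = 1.818
M = m − 5 log₁₀(d/10) = 6.29 − 1.818 = 4.472

M ≈ 4.47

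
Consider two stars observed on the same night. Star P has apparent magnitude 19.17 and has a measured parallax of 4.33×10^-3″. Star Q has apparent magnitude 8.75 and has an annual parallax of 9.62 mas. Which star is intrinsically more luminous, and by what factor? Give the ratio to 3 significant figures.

Star Q is more luminous, by a factor of 2980.

Star P: d = 1/p = 1/4.33×10^-3″ = 230.9 pc
Star P: M = m − 5 log₁₀ d + 5 = 19.17 − 5·2.3635 + 5 = 12.352
Star Q: p = 9.62 mas = 9.62×10^-3″ → d = 1/p = 104.0 pc
Star Q: M = m − 5 log₁₀ d + 5 = 8.75 − 5·2.0168 + 5 = 3.666
ΔM = M_P − M_Q = 12.352 − (3.666) = 8.687; smaller M is more luminous → Star Q.
L ratio = 10^(0.4 |ΔM|) = 10^3.475 = 2983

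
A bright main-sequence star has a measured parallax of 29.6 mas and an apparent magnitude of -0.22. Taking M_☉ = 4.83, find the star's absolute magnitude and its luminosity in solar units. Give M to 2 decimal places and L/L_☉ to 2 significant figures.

M ≈ -2.86; L/L_☉ ≈ 1200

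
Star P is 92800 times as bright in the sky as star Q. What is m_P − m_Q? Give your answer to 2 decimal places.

m_P − m_Q ≈ -12.42

Pogson: Δm = −2.5 log₁₀(ratio) = −2.5 log₁₀(92800) = −2.5 × 4.9675 = -12.419
Star P is brighter, so it has the smaller magnitude: the difference is negative.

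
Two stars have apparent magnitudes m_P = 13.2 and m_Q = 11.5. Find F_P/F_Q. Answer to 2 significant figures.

Magnitude difference = 1.7
Flux ratio = 10^(−0.4 Δm) = 10^(−0.4 × 1.7) = 10^-0.680 = 0.2089

F_P/F_Q ≈ 0.21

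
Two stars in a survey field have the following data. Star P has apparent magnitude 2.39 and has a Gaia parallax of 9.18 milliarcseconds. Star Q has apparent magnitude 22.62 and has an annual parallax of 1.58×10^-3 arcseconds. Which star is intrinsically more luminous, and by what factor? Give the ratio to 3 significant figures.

Star P is more luminous, by a factor of 3.66×10^6.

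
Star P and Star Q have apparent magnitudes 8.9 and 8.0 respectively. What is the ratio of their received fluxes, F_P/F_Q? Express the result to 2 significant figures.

F_P/F_Q ≈ 0.44

Magnitude difference = 0.9
Flux ratio = 10^(−0.4 Δm) = 10^(−0.4 × 0.9) = 10^-0.360 = 0.4365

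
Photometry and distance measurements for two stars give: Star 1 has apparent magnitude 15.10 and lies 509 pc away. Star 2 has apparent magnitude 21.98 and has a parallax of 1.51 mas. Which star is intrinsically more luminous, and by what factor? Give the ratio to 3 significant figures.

Star 1 is more luminous, by a factor of 334.

Star 1: M = m − 5 log₁₀ d + 5 = 15.10 − 5·2.7067 + 5 = 6.566
Star 2: p = 1.51 mas = 1.51×10^-3″ → d = 1/p = 662.3 pc
Star 2: M = m − 5 log₁₀ d + 5 = 21.98 − 5·2.8210 + 5 = 12.875
ΔM = M_1 − M_2 = 6.566 − (12.875) = -6.308; smaller M is more luminous → Star 1.
L ratio = 10^(0.4 |ΔM|) = 10^2.523 = 333.7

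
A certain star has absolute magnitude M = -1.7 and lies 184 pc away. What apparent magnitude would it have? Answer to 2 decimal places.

m = M + 5 log₁₀ d − 5 = -1.7 + 5·2.2648 − 5 = 4.624

m ≈ 4.62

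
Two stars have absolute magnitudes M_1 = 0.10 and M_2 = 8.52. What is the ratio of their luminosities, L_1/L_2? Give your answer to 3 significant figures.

ΔM = M_1 − M_2 = -8.42
L_1/L_2 = 10^(−0.4 ΔM) = 10^3.368 = 2333

L_1/L_2 ≈ 2330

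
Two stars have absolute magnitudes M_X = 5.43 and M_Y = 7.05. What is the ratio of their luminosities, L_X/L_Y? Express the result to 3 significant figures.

ΔM = M_X − M_Y = -1.62
L_X/L_Y = 10^(−0.4 ΔM) = 10^0.648 = 4.446

L_X/L_Y ≈ 4.45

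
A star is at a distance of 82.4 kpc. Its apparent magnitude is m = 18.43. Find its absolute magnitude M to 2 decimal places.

M ≈ -1.15

d = 82.4 kpc = 82400 pc
5 log₁₀(d/10 pc) = 5 log₁₀(82400) − 5 = 19.580
M = m − 5 log₁₀(d/10) = 18.43 − 19.580 = -1.150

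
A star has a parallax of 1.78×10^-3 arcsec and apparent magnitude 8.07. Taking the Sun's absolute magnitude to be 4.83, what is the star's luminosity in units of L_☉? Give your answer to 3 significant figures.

L/L_☉ ≈ 160

d = 1/p = 1/1.78×10^-3″ = 561.8 pc
M = m − 5 log₁₀ d + 5 = 8.07 − 5·2.7496 + 5 = -0.678
M − M_☉ = -0.678 − 4.83 = -5.508
L/L_☉ = 10^(−0.4 × -5.508) = 159.6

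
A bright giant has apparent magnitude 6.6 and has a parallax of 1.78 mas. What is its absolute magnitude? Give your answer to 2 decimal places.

p = 1.78 mas = 1.78×10^-3″ → d = 1/p = 561.8 pc
5 log₁₀(d/10 pc) = 5 log₁₀(561.8) − 5 = 8.748
M = m − 5 log₁₀(d/10) = 6.6 − 8.748 = -2.148

M ≈ -2.15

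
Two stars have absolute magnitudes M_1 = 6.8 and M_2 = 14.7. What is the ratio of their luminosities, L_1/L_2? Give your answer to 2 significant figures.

L_1/L_2 ≈ 1400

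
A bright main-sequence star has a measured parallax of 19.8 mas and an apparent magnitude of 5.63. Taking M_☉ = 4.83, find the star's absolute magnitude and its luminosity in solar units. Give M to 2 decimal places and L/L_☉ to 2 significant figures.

M ≈ 2.11; L/L_☉ ≈ 12

d = 1/p = 1000/19.8 mas = 50.51 pc
M = m − 5 log₁₀ d + 5 = 5.63 − 5·1.7033 + 5 = 2.113
M − M_☉ = 2.113 − 4.83 = -2.717
L/L_☉ = 10^(−0.4 × -2.717) = 12.21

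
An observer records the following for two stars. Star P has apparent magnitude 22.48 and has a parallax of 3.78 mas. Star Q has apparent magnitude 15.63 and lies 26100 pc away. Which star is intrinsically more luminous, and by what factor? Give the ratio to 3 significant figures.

Star Q is more luminous, by a factor of 5.35×10^6.

Star P: p = 3.78 mas = 3.78×10^-3″ → d = 1/p = 264.6 pc
Star P: M = m − 5 log₁₀ d + 5 = 22.48 − 5·2.4225 + 5 = 15.367
Star Q: M = m − 5 log₁₀ d + 5 = 15.63 − 5·4.4166 + 5 = -1.453
ΔM = M_P − M_Q = 15.367 − (-1.453) = 16.821; smaller M is more luminous → Star Q.
L ratio = 10^(0.4 |ΔM|) = 10^6.728 = 5.349×10^6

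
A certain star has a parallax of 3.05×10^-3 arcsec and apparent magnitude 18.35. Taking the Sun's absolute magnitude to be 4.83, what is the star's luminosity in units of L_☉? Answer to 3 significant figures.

L/L_☉ ≈ 4.20×10^-3

d = 1/p = 1/3.05×10^-3″ = 327.9 pc
M = m − 5 log₁₀ d + 5 = 18.35 − 5·2.5157 + 5 = 10.771
M − M_☉ = 10.771 − 4.83 = 5.941
L/L_☉ = 10^(−0.4 × 5.941) = 4.201×10^-3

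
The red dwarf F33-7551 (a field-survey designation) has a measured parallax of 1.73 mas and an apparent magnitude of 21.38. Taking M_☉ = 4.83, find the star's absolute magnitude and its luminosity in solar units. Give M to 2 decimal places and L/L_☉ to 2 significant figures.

M ≈ 12.57; L/L_☉ ≈ 8.0×10^-4

d = 1/p = 1000/1.73 mas = 578.0 pc
M = m − 5 log₁₀ d + 5 = 21.38 − 5·2.7620 + 5 = 12.570
M − M_☉ = 12.570 − 4.83 = 7.740
L/L_☉ = 10^(−0.4 × 7.740) = 8.015×10^-4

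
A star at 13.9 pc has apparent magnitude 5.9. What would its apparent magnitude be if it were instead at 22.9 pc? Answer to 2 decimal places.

Flux ∝ 1/d², so Δm = 5 log₁₀(d₂/d₁) = 5 log₁₀(22.9/13.9) = 1.084
m₂ = m₁ + Δm = 5.9 + (1.084) = 6.984

m ≈ 6.98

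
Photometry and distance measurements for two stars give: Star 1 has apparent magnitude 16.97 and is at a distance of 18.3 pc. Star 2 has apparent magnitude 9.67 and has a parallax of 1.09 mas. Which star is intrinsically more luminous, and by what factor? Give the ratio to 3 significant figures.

Star 2 is more luminous, by a factor of 2.09×10^6.

Star 1: M = m − 5 log₁₀ d + 5 = 16.97 − 5·1.2625 + 5 = 15.658
Star 2: p = 1.09 mas = 1.09×10^-3″ → d = 1/p = 917.4 pc
Star 2: M = m − 5 log₁₀ d + 5 = 9.67 − 5·2.9626 + 5 = -0.143
ΔM = M_1 − M_2 = 15.658 − (-0.143) = 15.801; smaller M is more luminous → Star 2.
L ratio = 10^(0.4 |ΔM|) = 10^6.320 = 2.090×10^6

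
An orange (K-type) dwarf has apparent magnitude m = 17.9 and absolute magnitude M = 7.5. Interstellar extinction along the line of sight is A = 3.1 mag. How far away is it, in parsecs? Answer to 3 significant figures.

d ≈ 288 pc

m − M = 5 log₁₀(d/10 pc) + A  ⇒  17.9 − (7.5) − 3.1 = 5 log₁₀(d/10)
7.300 = 5 log₁₀(d/10)
log₁₀ d = (m − M − A)/5 + 1 = 2.4600
d = 10^2.4600 = 288.4 pc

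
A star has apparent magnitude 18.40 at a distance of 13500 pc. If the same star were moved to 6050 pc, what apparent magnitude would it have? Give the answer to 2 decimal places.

m ≈ 16.66

Flux ∝ 1/d², so Δm = 5 log₁₀(d₂/d₁) = 5 log₁₀(6050/13500) = -1.743
m₂ = m₁ + Δm = 18.40 + (-1.743) = 16.657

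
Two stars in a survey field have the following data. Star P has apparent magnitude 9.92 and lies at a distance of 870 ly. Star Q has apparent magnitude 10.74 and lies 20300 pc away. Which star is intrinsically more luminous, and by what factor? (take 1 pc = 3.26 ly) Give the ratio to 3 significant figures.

Star P: d = 870 ly / 3.26 = 266.9 pc
Star P: M = m − 5 log₁₀ d + 5 = 9.92 − 5·2.4263 + 5 = 2.788
Star Q: M = m − 5 log₁₀ d + 5 = 10.74 − 5·4.3075 + 5 = -5.797
ΔM = M_P − M_Q = 2.788 − (-5.797) = 8.586; smaller M is more luminous → Star Q.
L ratio = 10^(0.4 |ΔM|) = 10^3.434 = 2719

Star Q is more luminous, by a factor of 2720.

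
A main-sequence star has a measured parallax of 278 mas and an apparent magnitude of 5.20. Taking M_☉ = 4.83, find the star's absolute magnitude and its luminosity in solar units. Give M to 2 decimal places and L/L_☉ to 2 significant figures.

d = 1/p = 1000/278 mas = 3.597 pc
M = m − 5 log₁₀ d + 5 = 5.20 − 5·0.5560 + 5 = 7.420
M − M_☉ = 7.420 − 4.83 = 2.590
L/L_☉ = 10^(−0.4 × 2.590) = 0.09203

M ≈ 7.42; L/L_☉ ≈ 0.092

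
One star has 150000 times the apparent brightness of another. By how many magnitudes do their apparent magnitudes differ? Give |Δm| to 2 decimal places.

|Δm| ≈ 12.94

Pogson: Δm = −2.5 log₁₀(ratio) = −2.5 log₁₀(150000) = −2.5 × 5.1761 = -12.940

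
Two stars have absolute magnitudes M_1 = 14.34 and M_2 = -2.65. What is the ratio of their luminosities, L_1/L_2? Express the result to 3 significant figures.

L_1/L_2 ≈ 1.60×10^-7

ΔM = M_1 − M_2 = 16.99
L_1/L_2 = 10^(−0.4 ΔM) = 10^-6.796 = 1.600×10^-7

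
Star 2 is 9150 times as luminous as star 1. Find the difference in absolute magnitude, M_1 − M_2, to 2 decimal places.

Pogson: ΔM = −2.5 log₁₀(ratio) = −2.5 log₁₀(9150) = −2.5 × 3.9614 = -9.904
Star 2 is brighter so has the smaller magnitude: M_1 − M_2 is positive.

M_1 − M_2 ≈ 9.90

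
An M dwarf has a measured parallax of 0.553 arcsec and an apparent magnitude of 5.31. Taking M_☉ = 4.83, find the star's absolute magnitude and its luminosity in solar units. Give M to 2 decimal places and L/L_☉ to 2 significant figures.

d = 1/p = 1/0.553″ = 1.808 pc
M = m − 5 log₁₀ d + 5 = 5.31 − 5·0.2573 + 5 = 9.024
M − M_☉ = 9.024 − 4.83 = 4.194
L/L_☉ = 10^(−0.4 × 4.194) = 0.02102

M ≈ 9.02; L/L_☉ ≈ 0.021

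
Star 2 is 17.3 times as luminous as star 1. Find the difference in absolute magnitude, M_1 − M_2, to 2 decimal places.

Pogson: ΔM = −2.5 log₁₀(ratio) = −2.5 log₁₀(17.3) = −2.5 × 1.2380 = -3.095
Star 2 is brighter so has the smaller magnitude: M_1 − M_2 is positive.

M_1 − M_2 ≈ 3.10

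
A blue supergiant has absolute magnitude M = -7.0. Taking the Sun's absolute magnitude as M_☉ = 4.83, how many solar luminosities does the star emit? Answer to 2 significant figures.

L/L_☉ ≈ 54000

M − M_☉ = -7.0 − 4.83 = -11.830
L/L_☉ = 10^(−0.4 (M − M_☉)) = 10^4.732 = 53950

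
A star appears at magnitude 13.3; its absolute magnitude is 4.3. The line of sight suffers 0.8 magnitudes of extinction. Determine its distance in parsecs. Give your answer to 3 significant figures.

d ≈ 437 pc

m − M = 5 log₁₀(d/10 pc) + A  ⇒  13.3 − (4.3) − 0.8 = 5 log₁₀(d/10)
8.200 = 5 log₁₀(d/10)
log₁₀ d = (m − M − A)/5 + 1 = 2.6400
d = 10^2.6400 = 436.5 pc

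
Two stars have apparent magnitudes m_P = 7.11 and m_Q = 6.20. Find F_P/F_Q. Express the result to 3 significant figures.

Δm = 7.11 − (6.20) = 0.91
Flux ratio = 10^(−0.4 Δm) = 10^(−0.4 × 0.91) = 10^-0.364 = 0.4325

F_P/F_Q ≈ 0.433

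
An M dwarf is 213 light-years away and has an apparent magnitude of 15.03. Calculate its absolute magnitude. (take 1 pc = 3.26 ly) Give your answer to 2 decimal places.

M ≈ 10.95

d = 213 ly / 3.26 = 65.34 pc
5 log₁₀(d/10 pc) = 5 log₁₀(65.34) − 5 = 4.076
M = m − 5 log₁₀(d/10) = 15.03 − 4.076 = 10.954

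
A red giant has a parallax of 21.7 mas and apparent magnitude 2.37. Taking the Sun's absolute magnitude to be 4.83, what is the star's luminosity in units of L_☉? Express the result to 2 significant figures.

d = 1/p = 1000/21.7 mas = 46.08 pc
M = m − 5 log₁₀ d + 5 = 2.37 − 5·1.6635 + 5 = -0.948
M − M_☉ = -0.948 − 4.83 = -5.778
L/L_☉ = 10^(−0.4 × -5.778) = 204.7

L/L_☉ ≈ 200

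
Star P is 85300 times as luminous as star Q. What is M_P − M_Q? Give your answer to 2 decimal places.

M_P − M_Q ≈ -12.33

Pogson: ΔM = −2.5 log₁₀(ratio) = −2.5 log₁₀(85300) = −2.5 × 4.9309 = -12.327
Star P is brighter, so it has the smaller magnitude: the difference is negative.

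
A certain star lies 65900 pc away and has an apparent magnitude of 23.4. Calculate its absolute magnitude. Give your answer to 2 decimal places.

M ≈ 4.31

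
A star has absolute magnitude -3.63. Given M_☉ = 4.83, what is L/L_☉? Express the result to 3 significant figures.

L/L_☉ ≈ 2420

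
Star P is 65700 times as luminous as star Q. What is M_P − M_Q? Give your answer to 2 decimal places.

Pogson: ΔM = −2.5 log₁₀(ratio) = −2.5 log₁₀(65700) = −2.5 × 4.8176 = -12.044
Star P is brighter, so it has the smaller magnitude: the difference is negative.

M_P − M_Q ≈ -12.04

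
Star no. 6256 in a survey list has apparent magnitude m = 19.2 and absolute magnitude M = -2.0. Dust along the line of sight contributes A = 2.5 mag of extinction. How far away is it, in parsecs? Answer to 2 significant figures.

d ≈ 55000 pc

m − M = 5 log₁₀(d/10 pc) + A  ⇒  19.2 − (-2.0) − 2.5 = 5 log₁₀(d/10)
18.700 = 5 log₁₀(d/10)
log₁₀ d = (m − M − A)/5 + 1 = 4.7400
d = 10^4.7400 = 54950 pc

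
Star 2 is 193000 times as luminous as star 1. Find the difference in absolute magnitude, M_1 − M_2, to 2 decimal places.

M_1 − M_2 ≈ 13.21

Pogson: ΔM = −2.5 log₁₀(ratio) = −2.5 log₁₀(193000) = −2.5 × 5.2856 = -13.214
Star 2 is brighter so has the smaller magnitude: M_1 − M_2 is positive.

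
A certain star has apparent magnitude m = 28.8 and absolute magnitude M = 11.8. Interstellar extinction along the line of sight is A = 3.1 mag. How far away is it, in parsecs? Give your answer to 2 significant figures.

d ≈ 6000 pc

m − M = 5 log₁₀(d/10 pc) + A  ⇒  28.8 − (11.8) − 3.1 = 5 log₁₀(d/10)
13.900 = 5 log₁₀(d/10)
log₁₀ d = (m − M − A)/5 + 1 = 3.7800
d = 10^3.7800 = 6026 pc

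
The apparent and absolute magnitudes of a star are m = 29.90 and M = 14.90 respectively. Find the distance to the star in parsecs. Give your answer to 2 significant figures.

d ≈ 10000 pc

Distance modulus: m − M = 29.90 − (14.90) = 15.000
m − M = 5 log₁₀ d − 5
log₁₀ d = (m − M)/5 + 1 = 4.0000
d = 10^4.0000 = 10000 pc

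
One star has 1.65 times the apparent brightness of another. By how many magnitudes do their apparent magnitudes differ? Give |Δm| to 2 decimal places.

Pogson: Δm = −2.5 log₁₀(ratio) = −2.5 log₁₀(1.65) = −2.5 × 0.2175 = -0.544

|Δm| ≈ 0.54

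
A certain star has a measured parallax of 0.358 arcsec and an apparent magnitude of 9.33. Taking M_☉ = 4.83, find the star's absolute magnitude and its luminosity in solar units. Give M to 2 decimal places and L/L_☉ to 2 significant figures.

M ≈ 12.10; L/L_☉ ≈ 1.2×10^-3

d = 1/p = 1/0.358″ = 2.793 pc
M = m − 5 log₁₀ d + 5 = 9.33 − 5·0.4461 + 5 = 12.099
M − M_☉ = 12.099 − 4.83 = 7.269
L/L_☉ = 10^(−0.4 × 7.269) = 1.237×10^-3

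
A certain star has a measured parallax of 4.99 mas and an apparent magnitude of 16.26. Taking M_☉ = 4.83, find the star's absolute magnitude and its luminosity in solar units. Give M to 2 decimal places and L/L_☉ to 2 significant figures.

d = 1/p = 1000/4.99 mas = 200.4 pc
M = m − 5 log₁₀ d + 5 = 16.26 − 5·2.3019 + 5 = 9.751
M − M_☉ = 9.751 − 4.83 = 4.921
L/L_☉ = 10^(−0.4 × 4.921) = 0.01076

M ≈ 9.75; L/L_☉ ≈ 0.011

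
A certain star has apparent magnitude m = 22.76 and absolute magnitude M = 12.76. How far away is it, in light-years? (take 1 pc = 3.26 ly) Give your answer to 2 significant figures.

d ≈ 3300 ly

Distance modulus: m − M = 22.76 − (12.76) = 10.000
m − M = 5 log₁₀ d − 5
log₁₀ d = (m − M)/5 + 1 = 3.0000
d = 10^3.0000 = 1000 pc
= 3260 ly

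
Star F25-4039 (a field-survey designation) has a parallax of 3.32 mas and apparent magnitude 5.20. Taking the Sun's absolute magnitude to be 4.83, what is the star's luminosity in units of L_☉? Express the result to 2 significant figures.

L/L_☉ ≈ 650

d = 1/p = 1000/3.32 mas = 301.2 pc
M = m − 5 log₁₀ d + 5 = 5.20 − 5·2.4789 + 5 = -2.194
M − M_☉ = -2.194 − 4.83 = -7.024
L/L_☉ = 10^(−0.4 × -7.024) = 645.2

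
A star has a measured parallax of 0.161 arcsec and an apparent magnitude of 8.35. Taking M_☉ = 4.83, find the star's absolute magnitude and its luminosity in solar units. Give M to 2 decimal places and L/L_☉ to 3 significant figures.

M ≈ 9.38; L/L_☉ ≈ 0.0151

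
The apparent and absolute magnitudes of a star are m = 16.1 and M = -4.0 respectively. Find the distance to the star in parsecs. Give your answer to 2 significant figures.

d ≈ 100000 pc

μ = m − M = 20.100
m − M = 5 log₁₀ d − 5
log₁₀ d = (m − M)/5 + 1 = 5.0200
d = 10^5.0200 = 104700 pc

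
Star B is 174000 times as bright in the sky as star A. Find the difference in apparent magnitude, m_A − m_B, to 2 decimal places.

Pogson: Δm = −2.5 log₁₀(ratio) = −2.5 log₁₀(174000) = −2.5 × 5.2405 = -13.101
Star B is brighter so has the smaller magnitude: m_A − m_B is positive.

m_A − m_B ≈ 13.10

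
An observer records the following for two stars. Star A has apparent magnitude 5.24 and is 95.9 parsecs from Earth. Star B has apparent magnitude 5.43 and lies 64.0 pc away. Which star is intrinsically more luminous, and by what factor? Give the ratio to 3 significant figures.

Star A: M = m − 5 log₁₀ d + 5 = 5.24 − 5·1.9818 + 5 = 0.331
Star B: M = m − 5 log₁₀ d + 5 = 5.43 − 5·1.8062 + 5 = 1.399
ΔM = M_A − M_B = 0.331 − (1.399) = -1.068; smaller M is more luminous → Star A.
L ratio = 10^(0.4 |ΔM|) = 10^0.427 = 2.675

Star A is more luminous, by a factor of 2.67.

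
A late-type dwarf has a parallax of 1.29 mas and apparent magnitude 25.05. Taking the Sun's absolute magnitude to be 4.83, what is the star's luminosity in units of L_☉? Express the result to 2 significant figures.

L/L_☉ ≈ 4.9×10^-5

d = 1/p = 1000/1.29 mas = 775.2 pc
M = m − 5 log₁₀ d + 5 = 25.05 − 5·2.8894 + 5 = 15.603
M − M_☉ = 15.603 − 4.83 = 10.773
L/L_☉ = 10^(−0.4 × 10.773) = 4.907×10^-5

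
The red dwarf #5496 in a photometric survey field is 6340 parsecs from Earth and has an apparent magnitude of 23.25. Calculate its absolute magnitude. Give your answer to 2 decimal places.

M ≈ 9.24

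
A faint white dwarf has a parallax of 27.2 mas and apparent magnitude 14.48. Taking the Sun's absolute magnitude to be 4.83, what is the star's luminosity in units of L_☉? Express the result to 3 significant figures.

d = 1/p = 1000/27.2 mas = 36.76 pc
M = m − 5 log₁₀ d + 5 = 14.48 − 5·1.5654 + 5 = 11.653
M − M_☉ = 11.653 − 4.83 = 6.823
L/L_☉ = 10^(−0.4 × 6.823) = 1.866×10^-3

L/L_☉ ≈ 1.87×10^-3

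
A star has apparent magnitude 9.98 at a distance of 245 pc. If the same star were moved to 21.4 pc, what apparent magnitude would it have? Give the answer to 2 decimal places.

m ≈ 4.69

Flux ∝ 1/d², so Δm = 5 log₁₀(d₂/d₁) = 5 log₁₀(21.4/245) = -5.294
m₂ = m₁ + Δm = 9.98 + (-5.294) = 4.686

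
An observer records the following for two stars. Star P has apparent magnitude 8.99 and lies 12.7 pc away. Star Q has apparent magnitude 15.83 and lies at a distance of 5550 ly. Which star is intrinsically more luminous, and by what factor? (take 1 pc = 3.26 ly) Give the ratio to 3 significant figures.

Star P: M = m − 5 log₁₀ d + 5 = 8.99 − 5·1.1038 + 5 = 8.471
Star Q: d = 5550 ly / 3.26 = 1702 pc
Star Q: M = m − 5 log₁₀ d + 5 = 15.83 − 5·3.2311 + 5 = 4.675
ΔM = M_P − M_Q = 8.471 − (4.675) = 3.796; smaller M is more luminous → Star Q.
L ratio = 10^(0.4 |ΔM|) = 10^1.519 = 33.00

Star Q is more luminous, by a factor of 33.0.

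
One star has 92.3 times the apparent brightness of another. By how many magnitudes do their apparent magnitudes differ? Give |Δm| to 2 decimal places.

|Δm| ≈ 4.91

Pogson: Δm = −2.5 log₁₀(ratio) = −2.5 log₁₀(92.3) = −2.5 × 1.9652 = -4.913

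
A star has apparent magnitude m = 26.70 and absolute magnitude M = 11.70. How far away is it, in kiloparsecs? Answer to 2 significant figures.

μ = m − M = 15.000
m − M = 5 log₁₀ d − 5
log₁₀ d = (m − M)/5 + 1 = 4.0000
d = 10^4.0000 = 10000 pc
= 10.00 kpc

d ≈ 10 kpc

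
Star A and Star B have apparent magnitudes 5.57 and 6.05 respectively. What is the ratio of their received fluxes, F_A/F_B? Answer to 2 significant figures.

Magnitude difference = -0.48
Flux ratio = 10^(−0.4 Δm) = 10^(−0.4 × -0.48) = 10^0.192 = 1.556

F_A/F_B ≈ 1.6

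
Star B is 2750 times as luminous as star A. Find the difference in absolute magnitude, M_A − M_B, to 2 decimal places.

M_A − M_B ≈ 8.60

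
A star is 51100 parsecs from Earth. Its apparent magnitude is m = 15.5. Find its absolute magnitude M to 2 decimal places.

M ≈ -3.04

5 log₁₀(d/10 pc) = 5 log₁₀(51100) − 5 = 18.542
M = m − 5 log₁₀(d/10) = 15.5 − 18.542 = -3.042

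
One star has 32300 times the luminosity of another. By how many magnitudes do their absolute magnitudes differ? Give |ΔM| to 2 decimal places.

|ΔM| ≈ 11.27

Pogson: ΔM = −2.5 log₁₀(ratio) = −2.5 log₁₀(32300) = −2.5 × 4.5092 = -11.273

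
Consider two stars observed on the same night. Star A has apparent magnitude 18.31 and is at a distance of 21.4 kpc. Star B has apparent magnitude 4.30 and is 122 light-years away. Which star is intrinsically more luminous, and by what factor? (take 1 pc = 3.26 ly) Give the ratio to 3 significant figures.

Star B is more luminous, by a factor of 1.23.

Star A: d = 21.4 kpc = 21400 pc
Star A: M = m − 5 log₁₀ d + 5 = 18.31 − 5·4.3304 + 5 = 1.658
Star B: d = 122 ly / 3.26 = 37.42 pc
Star B: M = m − 5 log₁₀ d + 5 = 4.30 − 5·1.5731 + 5 = 1.434
ΔM = M_A − M_B = 1.658 − (1.434) = 0.224; smaller M is more luminous → Star B.
L ratio = 10^(0.4 |ΔM|) = 10^0.089 = 1.229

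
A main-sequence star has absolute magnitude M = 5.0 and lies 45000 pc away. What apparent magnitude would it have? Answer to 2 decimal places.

m = M + 5 log₁₀ d − 5 = 5.0 + 5·4.6532 − 5 = 23.266

m ≈ 23.27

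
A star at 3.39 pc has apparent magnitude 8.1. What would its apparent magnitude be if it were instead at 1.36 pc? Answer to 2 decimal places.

m ≈ 6.12

Flux ∝ 1/d², so Δm = 5 log₁₀(d₂/d₁) = 5 log₁₀(1.36/3.39) = -1.983
m₂ = m₁ + Δm = 8.1 + (-1.983) = 6.117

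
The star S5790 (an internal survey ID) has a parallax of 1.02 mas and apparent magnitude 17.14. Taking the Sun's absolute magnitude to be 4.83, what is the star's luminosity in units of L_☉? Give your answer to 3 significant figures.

L/L_☉ ≈ 0.114

d = 1/p = 1000/1.02 mas = 980.4 pc
M = m − 5 log₁₀ d + 5 = 17.14 − 5·2.9914 + 5 = 7.183
M − M_☉ = 7.183 − 4.83 = 2.353
L/L_☉ = 10^(−0.4 × 2.353) = 0.1145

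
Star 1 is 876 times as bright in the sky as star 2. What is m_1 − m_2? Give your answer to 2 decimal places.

Pogson: Δm = −2.5 log₁₀(ratio) = −2.5 log₁₀(876) = −2.5 × 2.9425 = -7.356
Star 1 is brighter, so it has the smaller magnitude: the difference is negative.

m_1 − m_2 ≈ -7.36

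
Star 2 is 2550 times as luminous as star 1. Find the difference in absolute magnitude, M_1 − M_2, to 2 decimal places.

Pogson: ΔM = −2.5 log₁₀(ratio) = −2.5 log₁₀(2550) = −2.5 × 3.4065 = -8.516
Star 2 is brighter so has the smaller magnitude: M_1 − M_2 is positive.

M_1 − M_2 ≈ 8.52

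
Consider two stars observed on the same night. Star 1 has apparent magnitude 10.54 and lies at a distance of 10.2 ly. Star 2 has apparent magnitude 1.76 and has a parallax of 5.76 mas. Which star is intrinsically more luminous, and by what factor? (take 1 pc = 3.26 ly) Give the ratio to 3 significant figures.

Star 2 is more luminous, by a factor of 1.00×10^7.

Star 1: d = 10.2 ly / 3.26 = 3.129 pc
Star 1: M = m − 5 log₁₀ d + 5 = 10.54 − 5·0.4954 + 5 = 13.063
Star 2: p = 5.76 mas = 5.76×10^-3″ → d = 1/p = 173.6 pc
Star 2: M = m − 5 log₁₀ d + 5 = 1.76 − 5·2.2396 + 5 = -4.438
ΔM = M_1 − M_2 = 13.063 − (-4.438) = 17.501; smaller M is more luminous → Star 2.
L ratio = 10^(0.4 |ΔM|) = 10^7.000 = 1.001×10^7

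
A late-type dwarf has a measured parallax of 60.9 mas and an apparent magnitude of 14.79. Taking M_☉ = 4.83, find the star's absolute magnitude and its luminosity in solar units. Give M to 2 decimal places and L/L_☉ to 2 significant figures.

M ≈ 13.71; L/L_☉ ≈ 2.8×10^-4

d = 1/p = 1000/60.9 mas = 16.42 pc
M = m − 5 log₁₀ d + 5 = 14.79 − 5·1.2154 + 5 = 13.713
M − M_☉ = 13.713 − 4.83 = 8.883
L/L_☉ = 10^(−0.4 × 8.883) = 2.797×10^-4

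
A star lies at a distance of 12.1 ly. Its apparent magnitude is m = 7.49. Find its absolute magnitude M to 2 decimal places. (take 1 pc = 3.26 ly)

d = 12.1 ly / 3.26 = 3.712 pc
5 log₁₀(d/10 pc) = 5 log₁₀(3.712) − 5 = -2.152
M = m − 5 log₁₀(d/10) = 7.49 + 2.152 = 9.642

M ≈ 9.64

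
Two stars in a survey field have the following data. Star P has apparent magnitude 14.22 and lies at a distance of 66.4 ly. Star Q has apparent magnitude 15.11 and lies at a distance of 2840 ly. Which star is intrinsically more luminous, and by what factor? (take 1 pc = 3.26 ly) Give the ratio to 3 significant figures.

Star Q is more luminous, by a factor of 806.

Star P: d = 66.4 ly / 3.26 = 20.37 pc
Star P: M = m − 5 log₁₀ d + 5 = 14.22 − 5·1.3090 + 5 = 12.675
Star Q: d = 2840 ly / 3.26 = 871.2 pc
Star Q: M = m − 5 log₁₀ d + 5 = 15.11 − 5·2.9401 + 5 = 5.409
ΔM = M_P − M_Q = 12.675 − (5.409) = 7.266; smaller M is more luminous → Star Q.
L ratio = 10^(0.4 |ΔM|) = 10^2.906 = 805.9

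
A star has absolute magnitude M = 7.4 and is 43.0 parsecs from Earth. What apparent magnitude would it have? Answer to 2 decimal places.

m ≈ 10.57

m = M + 5 log₁₀ d − 5 = 7.4 + 5·1.6335 − 5 = 10.567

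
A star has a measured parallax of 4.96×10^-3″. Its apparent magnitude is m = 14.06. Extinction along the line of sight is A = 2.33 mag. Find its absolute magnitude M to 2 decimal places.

d = 1/p = 1/4.96×10^-3″ = 201.6 pc
5 log₁₀(d/10 pc) = 5 log₁₀(201.6) − 5 = 6.523
M = m − 5 log₁₀(d/10) − A = 14.06 − 6.523 − 2.33 = 5.207

M ≈ 5.21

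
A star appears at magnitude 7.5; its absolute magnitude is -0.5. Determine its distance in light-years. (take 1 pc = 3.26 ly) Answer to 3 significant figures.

d ≈ 1300 ly

Distance modulus: m − M = 7.5 − (-0.5) = 8.000
m − M = 5 log₁₀ d − 5
log₁₀ d = (m − M)/5 + 1 = 2.6000
d = 10^2.6000 = 398.1 pc
= 1298 ly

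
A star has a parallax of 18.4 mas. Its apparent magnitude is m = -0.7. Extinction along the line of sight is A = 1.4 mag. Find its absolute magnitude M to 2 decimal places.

M ≈ -5.78

p = 18.4 mas = 0.0184″ → d = 1/p = 54.35 pc
5 log₁₀(d/10 pc) = 5 log₁₀(54.35) − 5 = 3.676
M = m − 5 log₁₀(d/10) − A = -0.7 − 3.676 − 1.4 = -5.776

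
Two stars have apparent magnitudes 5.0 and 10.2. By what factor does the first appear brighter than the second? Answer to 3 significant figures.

120

Magnitude difference = -5.2
Flux ratio = 10^(−0.4 Δm) = 10^(−0.4 × -5.2) = 10^2.080 = 120.2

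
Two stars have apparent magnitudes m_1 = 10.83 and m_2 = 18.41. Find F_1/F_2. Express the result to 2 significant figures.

Magnitude difference = -7.58
Flux ratio = 10^(−0.4 Δm) = 10^(−0.4 × -7.58) = 10^3.032 = 1076

F_1/F_2 ≈ 1100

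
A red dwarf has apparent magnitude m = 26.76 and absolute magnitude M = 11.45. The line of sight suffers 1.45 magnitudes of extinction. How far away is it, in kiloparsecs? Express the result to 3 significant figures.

m − M = 5 log₁₀(d/10 pc) + A  ⇒  26.76 − (11.45) − 1.45 = 5 log₁₀(d/10)
13.860 = 5 log₁₀(d/10)
log₁₀ d = (m − M − A)/5 + 1 = 3.7720
d = 10^3.7720 = 5916 pc
= 5.916 kpc

d ≈ 5.92 kpc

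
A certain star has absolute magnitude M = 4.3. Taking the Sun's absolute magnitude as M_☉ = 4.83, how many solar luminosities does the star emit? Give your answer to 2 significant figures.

M − M_☉ = 4.3 − 4.83 = -0.530
L/L_☉ = 10^(−0.4 (M − M_☉)) = 10^0.212 = 1.629

L/L_☉ ≈ 1.6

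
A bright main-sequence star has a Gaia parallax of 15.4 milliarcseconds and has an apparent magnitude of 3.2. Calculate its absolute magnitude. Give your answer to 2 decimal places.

p = 15.4 mas = 0.0154″ → d = 1/p = 64.94 pc
5 log₁₀(d/10 pc) = 5 log₁₀(64.94) − 5 = 4.062
M = m − 5 log₁₀(d/10) = 3.2 − 4.062 = -0.862

M ≈ -0.86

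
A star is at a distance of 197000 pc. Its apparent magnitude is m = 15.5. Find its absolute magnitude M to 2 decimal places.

5 log₁₀(d/10 pc) = 5 log₁₀(197000) − 5 = 21.472
M = m − 5 log₁₀(d/10) = 15.5 − 21.472 = -5.972

M ≈ -5.97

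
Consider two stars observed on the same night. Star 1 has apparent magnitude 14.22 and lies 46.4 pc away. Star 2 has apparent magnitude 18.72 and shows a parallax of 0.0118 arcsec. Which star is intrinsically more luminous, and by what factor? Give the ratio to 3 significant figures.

Star 1 is more luminous, by a factor of 18.9.

Star 1: M = m − 5 log₁₀ d + 5 = 14.22 − 5·1.6665 + 5 = 10.887
Star 2: d = 1/p = 1/0.0118″ = 84.75 pc
Star 2: M = m − 5 log₁₀ d + 5 = 18.72 − 5·1.9281 + 5 = 14.079
ΔM = M_1 − M_2 = 10.887 − (14.079) = -3.192; smaller M is more luminous → Star 1.
L ratio = 10^(0.4 |ΔM|) = 10^1.277 = 18.91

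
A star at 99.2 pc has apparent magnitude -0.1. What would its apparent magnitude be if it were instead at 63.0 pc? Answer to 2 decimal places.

m ≈ -1.09

Flux ∝ 1/d², so Δm = 5 log₁₀(d₂/d₁) = 5 log₁₀(63.0/99.2) = -0.986
m₂ = m₁ + Δm = -0.1 + (-0.986) = -1.086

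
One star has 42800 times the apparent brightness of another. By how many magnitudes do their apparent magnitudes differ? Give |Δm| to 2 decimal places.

|Δm| ≈ 11.58

Pogson: Δm = −2.5 log₁₀(ratio) = −2.5 log₁₀(42800) = −2.5 × 4.6314 = -11.579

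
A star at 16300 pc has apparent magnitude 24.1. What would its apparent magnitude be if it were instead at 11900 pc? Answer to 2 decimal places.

Flux ∝ 1/d², so Δm = 5 log₁₀(d₂/d₁) = 5 log₁₀(11900/16300) = -0.683
m₂ = m₁ + Δm = 24.1 + (-0.683) = 23.417

m ≈ 23.42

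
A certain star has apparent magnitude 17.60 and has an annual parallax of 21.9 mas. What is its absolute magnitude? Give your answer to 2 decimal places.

M ≈ 14.30

p = 21.9 mas = 0.0219″ → d = 1/p = 45.66 pc
5 log₁₀(d/10 pc) = 5 log₁₀(45.66) − 5 = 3.298
M = m − 5 log₁₀(d/10) = 17.60 − 3.298 = 14.302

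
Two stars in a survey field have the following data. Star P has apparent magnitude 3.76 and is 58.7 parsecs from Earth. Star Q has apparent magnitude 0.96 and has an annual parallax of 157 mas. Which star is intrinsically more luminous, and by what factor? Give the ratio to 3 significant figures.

Star P: M = m − 5 log₁₀ d + 5 = 3.76 − 5·1.7686 + 5 = -0.083
Star Q: p = 157 mas = 0.157″ → d = 1/p = 6.369 pc
Star Q: M = m − 5 log₁₀ d + 5 = 0.96 − 5·0.8041 + 5 = 1.939
ΔM = M_P − M_Q = -0.083 − (1.939) = -2.023; smaller M is more luminous → Star P.
L ratio = 10^(0.4 |ΔM|) = 10^0.809 = 6.443

Star P is more luminous, by a factor of 6.44.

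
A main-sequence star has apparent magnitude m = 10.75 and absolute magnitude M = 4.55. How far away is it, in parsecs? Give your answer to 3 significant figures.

d ≈ 174 pc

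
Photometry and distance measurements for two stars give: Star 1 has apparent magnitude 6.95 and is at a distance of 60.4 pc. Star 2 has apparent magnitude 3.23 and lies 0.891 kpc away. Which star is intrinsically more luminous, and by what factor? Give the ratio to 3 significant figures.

Star 1: M = m − 5 log₁₀ d + 5 = 6.95 − 5·1.7810 + 5 = 3.045
Star 2: d = 0.891 kpc = 891.0 pc
Star 2: M = m − 5 log₁₀ d + 5 = 3.23 − 5·2.9499 + 5 = -6.519
ΔM = M_1 − M_2 = 3.045 − (-6.519) = 9.564; smaller M is more luminous → Star 2.
L ratio = 10^(0.4 |ΔM|) = 10^3.826 = 6694

Star 2 is more luminous, by a factor of 6690.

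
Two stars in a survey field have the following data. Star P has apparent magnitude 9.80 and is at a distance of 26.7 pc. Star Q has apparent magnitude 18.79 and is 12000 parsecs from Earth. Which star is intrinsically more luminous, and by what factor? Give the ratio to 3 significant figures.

Star Q is more luminous, by a factor of 51.2.

Star P: M = m − 5 log₁₀ d + 5 = 9.80 − 5·1.4265 + 5 = 7.667
Star Q: M = m − 5 log₁₀ d + 5 = 18.79 − 5·4.0792 + 5 = 3.394
ΔM = M_P − M_Q = 7.667 − (3.394) = 4.273; smaller M is more luminous → Star Q.
L ratio = 10^(0.4 |ΔM|) = 10^1.709 = 51.21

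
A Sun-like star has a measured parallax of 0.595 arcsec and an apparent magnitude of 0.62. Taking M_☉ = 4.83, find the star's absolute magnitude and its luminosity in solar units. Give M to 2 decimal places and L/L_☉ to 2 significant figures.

M ≈ 4.49; L/L_☉ ≈ 1.4

d = 1/p = 1/0.595″ = 1.681 pc
M = m − 5 log₁₀ d + 5 = 0.62 − 5·0.2255 + 5 = 4.493
M − M_☉ = 4.493 − 4.83 = -0.337
L/L_☉ = 10^(−0.4 × -0.337) = 1.364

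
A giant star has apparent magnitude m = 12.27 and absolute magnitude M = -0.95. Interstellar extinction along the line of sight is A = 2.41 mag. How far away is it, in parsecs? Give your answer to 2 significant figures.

m − M = 5 log₁₀(d/10 pc) + A  ⇒  12.27 − (-0.95) − 2.41 = 5 log₁₀(d/10)
10.810 = 5 log₁₀(d/10)
log₁₀ d = (m − M − A)/5 + 1 = 3.1620
d = 10^3.1620 = 1452 pc

d ≈ 1500 pc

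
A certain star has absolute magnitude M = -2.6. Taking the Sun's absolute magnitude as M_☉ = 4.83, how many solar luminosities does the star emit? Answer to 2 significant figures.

M − M_☉ = -2.6 − 4.83 = -7.430
L/L_☉ = 10^(−0.4 (M − M_☉)) = 10^2.972 = 937.6

L/L_☉ ≈ 940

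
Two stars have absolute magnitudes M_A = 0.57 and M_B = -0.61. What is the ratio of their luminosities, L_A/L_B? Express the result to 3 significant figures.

ΔM = M_A − M_B = 1.18
L_A/L_B = 10^(−0.4 ΔM) = 10^-0.472 = 0.3373

L_A/L_B ≈ 0.337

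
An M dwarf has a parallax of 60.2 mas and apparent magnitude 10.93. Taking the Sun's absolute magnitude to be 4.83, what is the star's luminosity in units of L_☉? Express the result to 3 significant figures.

L/L_☉ ≈ 0.0100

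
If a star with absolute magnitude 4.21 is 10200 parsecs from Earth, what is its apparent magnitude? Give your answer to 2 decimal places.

m ≈ 19.25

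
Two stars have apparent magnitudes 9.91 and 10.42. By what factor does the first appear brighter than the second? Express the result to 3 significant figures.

1.60

Magnitude difference = -0.51
Flux ratio = 10^(−0.4 Δm) = 10^(−0.4 × -0.51) = 10^0.204 = 1.600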